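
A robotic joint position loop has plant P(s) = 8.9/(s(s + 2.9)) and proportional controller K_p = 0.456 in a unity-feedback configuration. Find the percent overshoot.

From 1 + K_pP(s) = 0: s² + 2.9s + 4.058 = 0 ⇒ ω_n = 2.015, ζ = 0.7198.
%OS = 100·exp(−πζ/√(1−ζ²)) = 100·exp(−π·0.7198/√0.4819) = 3.85%.

3.85%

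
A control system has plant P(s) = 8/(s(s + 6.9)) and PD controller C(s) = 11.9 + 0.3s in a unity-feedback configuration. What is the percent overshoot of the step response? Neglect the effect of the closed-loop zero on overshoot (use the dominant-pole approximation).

18.2%

Forward path: (11.9 + 0.3s)·8/(s(s+6.9)). The closed-loop characteristic equation is s² + (6.9 + 8·0.3)s + 8·11.9 = 0.
That is s² + 9.3s + 95.2 = 0, so ω_n = 9.757 rad/s and ζ = 9.3/(2·9.757) = 0.4766.
%OS = 100·exp(−πζ/√(1−ζ²)) = 18.2%.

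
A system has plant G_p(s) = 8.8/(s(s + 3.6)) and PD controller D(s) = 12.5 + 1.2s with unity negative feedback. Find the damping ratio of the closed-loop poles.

Forward path: (12.5 + 1.2s)·8.8/(s(s+3.6)). The closed-loop characteristic equation is s² + (3.6 + 8.8·1.2)s + 8.8·12.5 = 0.
That is s² + 14.16s + 110 = 0, so ω_n = 10.49 rad/s and ζ = 14.16/(2·10.49) = 0.6751.

ζ = 0.675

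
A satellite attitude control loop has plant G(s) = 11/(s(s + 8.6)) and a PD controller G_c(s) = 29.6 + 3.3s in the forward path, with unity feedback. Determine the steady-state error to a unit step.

The open loop G_c(s)G(s) has a pole at the origin (type 1), so the static position error constant is infinite and e_ss = 1/(1+∞) = 0.

0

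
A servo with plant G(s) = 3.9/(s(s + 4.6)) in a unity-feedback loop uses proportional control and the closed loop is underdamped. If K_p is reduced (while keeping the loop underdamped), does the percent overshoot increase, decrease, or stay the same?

decrease

ζ = 4.6/(2√(3.9K_p)) rises as K_p falls; higher damping means less overshoot.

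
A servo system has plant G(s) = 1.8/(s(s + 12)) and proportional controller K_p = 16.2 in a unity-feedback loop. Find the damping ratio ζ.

1 + K_p·G(s) = 0 gives s² + 12s + 29.16 = 0.
So ω_n² = 29.16 ⇒ ω_n = 5.4 rad/s, and ζ = 12/(2ω_n) = 1.11.

ζ = 1.11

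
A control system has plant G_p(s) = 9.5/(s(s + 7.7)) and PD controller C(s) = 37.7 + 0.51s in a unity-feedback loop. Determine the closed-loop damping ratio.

ζ = 0.331

Forward path: (37.7 + 0.51s)·9.5/(s(s+7.7)). The closed-loop characteristic equation is s² + (7.7 + 9.5·0.51)s + 9.5·37.7 = 0.
That is s² + 12.54s + 358.2 = 0, so ω_n = 18.92 rad/s and ζ = 12.54/(2·18.92) = 0.3314.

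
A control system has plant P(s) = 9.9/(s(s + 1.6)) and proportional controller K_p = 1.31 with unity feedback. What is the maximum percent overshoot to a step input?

From 1 + K_pP(s) = 0: s² + 1.6s + 12.97 = 0 ⇒ ω_n = 3.601, ζ = 0.2221.
%OS = 100·exp(−πζ/√(1−ζ²)) = 100·exp(−π·0.2221/√0.9507) = 48.9%.

48.9%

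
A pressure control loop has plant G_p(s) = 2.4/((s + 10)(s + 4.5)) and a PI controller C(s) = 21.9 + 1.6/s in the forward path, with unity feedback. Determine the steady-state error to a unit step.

The open loop C(s)G_p(s) has a pole at the origin (type 1), so the static position error constant is infinite and e_ss = 1/(1+∞) = 0.

0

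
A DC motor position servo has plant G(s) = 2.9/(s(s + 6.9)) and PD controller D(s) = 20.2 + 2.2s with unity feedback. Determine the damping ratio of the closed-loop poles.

ζ = 0.868

Forward path: (20.2 + 2.2s)·2.9/(s(s+6.9)). The closed-loop characteristic equation is s² + (6.9 + 2.9·2.2)s + 2.9·20.2 = 0.
That is s² + 13.28s + 58.58 = 0, so ω_n = 7.654 rad/s and ζ = 13.28/(2·7.654) = 0.8675.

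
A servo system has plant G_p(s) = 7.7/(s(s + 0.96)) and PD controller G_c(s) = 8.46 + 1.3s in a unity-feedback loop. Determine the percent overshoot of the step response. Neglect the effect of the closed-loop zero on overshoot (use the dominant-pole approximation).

Forward path: (8.46 + 1.3s)·7.7/(s(s+0.96)). The closed-loop characteristic equation is s² + (0.96 + 7.7·1.3)s + 7.7·8.46 = 0.
That is s² + 10.97s + 65.14 = 0, so ω_n = 8.071 rad/s and ζ = 10.97/(2·8.071) = 0.6796.
%OS = 100·exp(−πζ/√(1−ζ²)) = 5.45%.

5.45%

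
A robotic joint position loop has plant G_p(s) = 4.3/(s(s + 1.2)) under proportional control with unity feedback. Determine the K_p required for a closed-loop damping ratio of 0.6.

K_p = 0.233

Closed-loop characteristic equation: s² + 1.2s + K_p·4.3 = 0.
So ω_n = √(4.3K_p) and 2ζω_n = 1.2, giving ζ = 1.2/(2√(4.3K_p)).
Setting ζ = 0.6: √(4.3K_p) = 1.2/(2·0.6) = 1, so K_p = 1/4.3 = 0.233.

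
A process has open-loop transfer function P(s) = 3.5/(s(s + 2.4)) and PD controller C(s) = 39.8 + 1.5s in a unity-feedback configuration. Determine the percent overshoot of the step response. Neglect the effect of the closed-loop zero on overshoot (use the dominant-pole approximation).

34.1%

Forward path: (39.8 + 1.5s)·3.5/(s(s+2.4)). The closed-loop characteristic equation is s² + (2.4 + 3.5·1.5)s + 3.5·39.8 = 0.
That is s² + 7.65s + 139.3 = 0, so ω_n = 11.8 rad/s and ζ = 7.65/(2·11.8) = 0.3241.
%OS = 100·exp(−πζ/√(1−ζ²)) = 34.1%.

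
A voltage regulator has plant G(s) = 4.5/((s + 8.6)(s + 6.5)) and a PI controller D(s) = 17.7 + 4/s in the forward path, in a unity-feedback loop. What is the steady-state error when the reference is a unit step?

The open loop D(s)G(s) has a pole at the origin (type 1), so the static position error constant is infinite and e_ss = 1/(1+∞) = 0.

0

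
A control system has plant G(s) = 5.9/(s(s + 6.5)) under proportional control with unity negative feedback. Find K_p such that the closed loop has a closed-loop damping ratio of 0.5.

Closed-loop characteristic equation: s² + 6.5s + K_p·5.9 = 0.
So ω_n = √(5.9K_p) and 2ζω_n = 6.5, giving ζ = 6.5/(2√(5.9K_p)).
Setting ζ = 0.5: √(5.9K_p) = 6.5/(2·0.5) = 6.5, so K_p = 42.25/5.9 = 7.16.

K_p = 7.16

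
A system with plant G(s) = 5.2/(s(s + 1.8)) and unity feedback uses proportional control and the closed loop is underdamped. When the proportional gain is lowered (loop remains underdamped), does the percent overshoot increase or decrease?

decrease

ζ = 1.8/(2√(5.2K_p)) rises as K_p falls; higher damping means less overshoot.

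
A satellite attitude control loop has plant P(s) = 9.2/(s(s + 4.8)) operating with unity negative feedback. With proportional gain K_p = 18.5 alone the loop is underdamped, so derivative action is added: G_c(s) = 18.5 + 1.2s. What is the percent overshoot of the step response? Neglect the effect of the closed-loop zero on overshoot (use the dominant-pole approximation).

Forward path: (18.5 + 1.2s)·9.2/(s(s+4.8)). The closed-loop characteristic equation is s² + (4.8 + 9.2·1.2)s + 9.2·18.5 = 0.
That is s² + 15.84s + 170.2 = 0, so ω_n = 13.05 rad/s and ζ = 15.84/(2·13.05) = 0.6071.
%OS = 100·exp(−πζ/√(1−ζ²)) = 9.07%.

9.07%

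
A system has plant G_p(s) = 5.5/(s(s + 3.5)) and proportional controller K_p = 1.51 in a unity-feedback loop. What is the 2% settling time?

The closed-loop denominator s² + 3.5s + 8.305 gives ω_n = √8.305 = 2.882 and ζ = 3.5/(2ω_n) = 0.6073.
2% settling time T_s ≈ 4/(ζω_n) = 4/1.75 = 2.29 s.

T_s ≈ 2.29 s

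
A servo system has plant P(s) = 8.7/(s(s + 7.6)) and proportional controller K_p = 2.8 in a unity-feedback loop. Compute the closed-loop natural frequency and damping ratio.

The closed-loop denominator is s(s+7.6) + 2.8·8.7 = s² + 7.6s + 24.36.
Matching s² + 2ζω_n s + ω_n²: ω_n = √24.36 = 4.936 rad/s and 2ζω_n = 7.6, so ζ = 7.6/(2·4.936) = 0.77.

ω_n = 4.94 rad/s, ζ = 0.77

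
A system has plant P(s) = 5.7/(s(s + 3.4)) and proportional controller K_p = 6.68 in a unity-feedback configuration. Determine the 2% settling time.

The closed-loop denominator s² + 3.4s + 38.08 gives ω_n = √38.08 = 6.171 and ζ = 3.4/(2ω_n) = 0.2755.
2% settling time T_s ≈ 4/(ζω_n) = 4/1.7 = 2.35 s.

T_s ≈ 2.35 s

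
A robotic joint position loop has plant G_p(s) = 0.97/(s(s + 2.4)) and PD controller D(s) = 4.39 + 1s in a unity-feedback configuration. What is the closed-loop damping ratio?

Forward path: (4.39 + 1s)·0.97/(s(s+2.4)). The closed-loop characteristic equation is s² + (2.4 + 0.97·1)s + 0.97·4.39 = 0.
That is s² + 3.37s + 4.258 = 0, so ω_n = 2.064 rad/s and ζ = 3.37/(2·2.064) = 0.8165.

ζ = 0.817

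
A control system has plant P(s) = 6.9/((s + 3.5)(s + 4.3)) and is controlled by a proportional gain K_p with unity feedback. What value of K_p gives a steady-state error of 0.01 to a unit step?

K_p = 216

Steady-state error for a unit step on this type-0 loop is 1/(1 + K_p·P(0)).
P(0) = 0.4585. Require 1/(1 + K_p·0.4585) = 0.01, so 1 + 0.4585·K_p = 100.
K_p = (100 − 1)/0.4585 = 216.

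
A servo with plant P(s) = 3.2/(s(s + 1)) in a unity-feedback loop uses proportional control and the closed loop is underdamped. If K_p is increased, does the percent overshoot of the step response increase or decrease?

ζ = 1/(2√(3.2K_p)) decreases as K_p grows; lower damping means more overshoot.

increase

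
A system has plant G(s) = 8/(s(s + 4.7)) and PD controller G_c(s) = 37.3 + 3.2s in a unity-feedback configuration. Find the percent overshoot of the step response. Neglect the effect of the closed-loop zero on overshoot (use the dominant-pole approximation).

0.323%

Forward path: (37.3 + 3.2s)·8/(s(s+4.7)). The closed-loop characteristic equation is s² + (4.7 + 8·3.2)s + 8·37.3 = 0.
That is s² + 30.3s + 298.4 = 0, so ω_n = 17.27 rad/s and ζ = 30.3/(2·17.27) = 0.877.
%OS = 100·exp(−πζ/√(1−ζ²)) = 0.323%.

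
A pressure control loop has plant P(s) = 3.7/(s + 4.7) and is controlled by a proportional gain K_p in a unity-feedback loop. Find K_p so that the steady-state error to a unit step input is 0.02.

K_p = 62.2

For a type-0 loop with proportional control, e_ss = 1/(1 + K_p·P(0)).
P(0) = 0.7872. Require 1/(1 + K_p·0.7872) = 0.02, so 1 + 0.7872·K_p = 50.
K_p = (50 − 1)/0.7872 = 62.2.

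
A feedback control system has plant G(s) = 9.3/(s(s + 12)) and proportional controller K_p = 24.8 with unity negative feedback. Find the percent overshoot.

25.9%

The closed-loop denominator s² + 12s + 230.6 gives ω_n = √230.6 = 15.19 and ζ = 12/(2ω_n) = 0.3951.
%OS = 100·exp(−πζ/√(1−ζ²)) = 100·exp(−π·0.3951/√0.8439) = 25.9%.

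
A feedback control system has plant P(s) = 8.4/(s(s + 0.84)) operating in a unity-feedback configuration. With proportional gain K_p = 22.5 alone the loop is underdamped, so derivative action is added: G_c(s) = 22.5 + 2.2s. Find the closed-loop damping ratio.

ζ = 0.703

Forward path: (22.5 + 2.2s)·8.4/(s(s+0.84)). The closed-loop characteristic equation is s² + (0.84 + 8.4·2.2)s + 8.4·22.5 = 0.
That is s² + 19.32s + 189 = 0, so ω_n = 13.75 rad/s and ζ = 19.32/(2·13.75) = 0.7027.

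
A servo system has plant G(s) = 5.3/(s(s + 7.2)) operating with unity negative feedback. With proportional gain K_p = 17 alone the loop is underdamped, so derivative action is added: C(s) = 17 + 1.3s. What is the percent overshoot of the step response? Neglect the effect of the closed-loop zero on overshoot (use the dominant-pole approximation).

3.08%

Forward path: (17 + 1.3s)·5.3/(s(s+7.2)). The closed-loop characteristic equation is s² + (7.2 + 5.3·1.3)s + 5.3·17 = 0.
That is s² + 14.09s + 90.1 = 0, so ω_n = 9.492 rad/s and ζ = 14.09/(2·9.492) = 0.7422.
%OS = 100·exp(−πζ/√(1−ζ²)) = 3.08%.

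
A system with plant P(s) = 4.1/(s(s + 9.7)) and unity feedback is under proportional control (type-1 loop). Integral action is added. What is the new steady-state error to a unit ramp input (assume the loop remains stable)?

The integrator raises the loop to type 2, so K_v → ∞ and e_ss to a ramp is zero.

0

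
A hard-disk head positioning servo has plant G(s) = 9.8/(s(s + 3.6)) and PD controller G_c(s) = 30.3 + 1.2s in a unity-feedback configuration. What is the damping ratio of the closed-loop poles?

Forward path: (30.3 + 1.2s)·9.8/(s(s+3.6)). The closed-loop characteristic equation is s² + (3.6 + 9.8·1.2)s + 9.8·30.3 = 0.
That is s² + 15.36s + 296.9 = 0, so ω_n = 17.23 rad/s and ζ = 15.36/(2·17.23) = 0.4457.

ζ = 0.446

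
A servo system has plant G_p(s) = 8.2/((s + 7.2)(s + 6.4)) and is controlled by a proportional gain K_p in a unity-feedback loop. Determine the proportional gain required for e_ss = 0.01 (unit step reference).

For a type-0 loop with proportional control, e_ss = 1/(1 + K_p·G_p(0)).
G_p(0) = 0.178. Require 1/(1 + K_p·0.178) = 0.01, so 1 + 0.178·K_p = 100.
K_p = (100 − 1)/0.178 = 556.

K_p = 556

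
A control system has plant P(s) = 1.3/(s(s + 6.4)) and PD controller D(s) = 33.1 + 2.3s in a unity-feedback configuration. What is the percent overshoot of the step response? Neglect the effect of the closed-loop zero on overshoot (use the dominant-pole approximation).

Forward path: (33.1 + 2.3s)·1.3/(s(s+6.4)). The closed-loop characteristic equation is s² + (6.4 + 1.3·2.3)s + 1.3·33.1 = 0.
That is s² + 9.39s + 43.03 = 0, so ω_n = 6.56 rad/s and ζ = 9.39/(2·6.56) = 0.7157.
%OS = 100·exp(−πζ/√(1−ζ²)) = 4%.

4%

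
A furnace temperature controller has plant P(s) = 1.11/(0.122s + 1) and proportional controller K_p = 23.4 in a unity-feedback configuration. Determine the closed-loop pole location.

s = -221.1

Closed loop: T(s) = K_p·P/(1+K_p·P) = 25.97/(0.122s + 1 + 25.97), with pole at s = −(1 + 25.97)/0.122 = −221.1.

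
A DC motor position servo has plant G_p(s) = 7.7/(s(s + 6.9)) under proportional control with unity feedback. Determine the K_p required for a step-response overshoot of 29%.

From %OS = 100·exp(−πζ/√(1−ζ²)) = 29%, ζ = −ln(0.29)/√(π²+ln²(0.29)) = 0.3666.
Characteristic equation s² + 6.9s + 7.7K_p = 0 gives ζ = 6.9/(2√(7.7K_p)).
Setting ζ = 0.3666: √(7.7K_p) = 6.9/(2·0.3666) = 9.411, so K_p = 88.57/7.7 = 11.5.

K_p = 11.5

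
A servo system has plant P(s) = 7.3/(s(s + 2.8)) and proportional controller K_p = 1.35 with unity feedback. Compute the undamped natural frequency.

With unity feedback the closed-loop characteristic equation is s² + 2.8s + 1.35·7.3 = s² + 2.8s + 9.855 = 0.
So ω_n² = 9.855 ⇒ ω_n = 3.139 rad/s, and ζ = 2.8/(2ω_n) = 0.446.

ω_n = 3.14 rad/s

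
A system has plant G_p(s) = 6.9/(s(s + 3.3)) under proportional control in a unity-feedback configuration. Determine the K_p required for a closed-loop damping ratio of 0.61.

K_p = 1.06

Closed-loop characteristic equation: s² + 3.3s + K_p·6.9 = 0.
So ω_n = √(6.9K_p) and 2ζω_n = 3.3, giving ζ = 3.3/(2√(6.9K_p)).
Setting ζ = 0.61: √(6.9K_p) = 3.3/(2·0.61) = 2.705, so K_p = 7.317/6.9 = 1.06.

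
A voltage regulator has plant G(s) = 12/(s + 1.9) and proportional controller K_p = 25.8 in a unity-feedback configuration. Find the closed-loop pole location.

s = -311.5

Closed-loop transfer function: T(s) = K_p·G(s)/(1 + K_p·G(s)) = 309.6/(s + 1.9 + 309.6) = 309.6/(s + 311.5).
The closed-loop pole is at s = −311.5.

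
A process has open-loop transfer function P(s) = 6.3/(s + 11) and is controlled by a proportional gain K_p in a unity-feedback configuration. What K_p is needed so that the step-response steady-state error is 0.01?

K_p = 173

Steady-state error for a unit step on this type-0 loop is 1/(1 + K_p·P(0)).
P(0) = 0.5727. Require 1/(1 + K_p·0.5727) = 0.01, so 1 + 0.5727·K_p = 100.
K_p = (100 − 1)/0.5727 = 173.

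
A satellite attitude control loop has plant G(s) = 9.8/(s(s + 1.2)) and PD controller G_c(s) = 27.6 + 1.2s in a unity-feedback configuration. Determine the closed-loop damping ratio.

Forward path: (27.6 + 1.2s)·9.8/(s(s+1.2)). The closed-loop characteristic equation is s² + (1.2 + 9.8·1.2)s + 9.8·27.6 = 0.
That is s² + 12.96s + 270.5 = 0, so ω_n = 16.45 rad/s and ζ = 12.96/(2·16.45) = 0.394.

ζ = 0.394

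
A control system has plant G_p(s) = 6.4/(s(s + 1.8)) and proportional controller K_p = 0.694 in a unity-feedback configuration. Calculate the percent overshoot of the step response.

22.7%

The closed-loop denominator s² + 1.8s + 4.442 gives ω_n = √4.442 = 2.108 and ζ = 1.8/(2ω_n) = 0.427.
%OS = 100·exp(−πζ/√(1−ζ²)) = 100·exp(−π·0.427/√0.8176) = 22.7%.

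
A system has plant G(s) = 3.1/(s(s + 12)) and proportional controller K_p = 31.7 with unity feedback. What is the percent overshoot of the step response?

9.17%

From 1 + K_pG(s) = 0: s² + 12s + 98.27 = 0 ⇒ ω_n = 9.913, ζ = 0.6053.
%OS = 100·exp(−πζ/√(1−ζ²)) = 100·exp(−π·0.6053/√0.6337) = 9.17%.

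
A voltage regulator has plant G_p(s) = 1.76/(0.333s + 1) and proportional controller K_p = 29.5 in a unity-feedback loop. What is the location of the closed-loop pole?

Closed loop: T(s) = K_p·G_p/(1+K_p·G_p) = 51.92/(0.333s + 1 + 51.92), with pole at s = −(1 + 51.92)/0.333 = −158.9.

s = -158.9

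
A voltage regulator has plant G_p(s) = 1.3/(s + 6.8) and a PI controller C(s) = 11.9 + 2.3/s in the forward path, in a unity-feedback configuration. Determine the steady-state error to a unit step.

0

The open loop C(s)G_p(s) has a pole at the origin (type 1), so the static position error constant is infinite and e_ss = 1/(1+∞) = 0.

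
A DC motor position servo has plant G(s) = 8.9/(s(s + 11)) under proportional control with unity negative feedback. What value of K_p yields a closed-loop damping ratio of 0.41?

K_p = 20.2

Closed-loop characteristic equation: s² + 11s + K_p·8.9 = 0.
So ω_n = √(8.9K_p) and 2ζω_n = 11, giving ζ = 11/(2√(8.9K_p)).
Setting ζ = 0.41: √(8.9K_p) = 11/(2·0.41) = 13.41, so K_p = 180/8.9 = 20.2.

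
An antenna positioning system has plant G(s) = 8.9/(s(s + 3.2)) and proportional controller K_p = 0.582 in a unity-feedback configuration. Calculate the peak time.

T_p = 1.94 s

From 1 + K_pG(s) = 0: s² + 3.2s + 5.18 = 0 ⇒ ω_n = 2.276, ζ = 0.703.
Damped frequency ω_d = ω_n√(1−ζ²) = 1.619 rad/s, so peak time T_p = π/ω_d = 1.94 s.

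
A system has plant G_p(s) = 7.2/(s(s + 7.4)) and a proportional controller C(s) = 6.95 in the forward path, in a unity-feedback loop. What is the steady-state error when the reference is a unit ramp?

0.148

The loop has one pole at the origin (type 1). Velocity error constant K_v = lim_{s→0} s·C(s)G_p(s) = 6.95·7.2/7.4 = 6.762.
Steady-state error to a unit ramp: e_ss = 1/K_v = 0.148.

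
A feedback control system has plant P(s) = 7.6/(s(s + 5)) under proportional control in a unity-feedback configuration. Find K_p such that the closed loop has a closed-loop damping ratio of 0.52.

Closed-loop characteristic equation: s² + 5s + K_p·7.6 = 0.
So ω_n = √(7.6K_p) and 2ζω_n = 5, giving ζ = 5/(2√(7.6K_p)).
Setting ζ = 0.52: √(7.6K_p) = 5/(2·0.52) = 4.808, so K_p = 23.11/7.6 = 3.04.

K_p = 3.04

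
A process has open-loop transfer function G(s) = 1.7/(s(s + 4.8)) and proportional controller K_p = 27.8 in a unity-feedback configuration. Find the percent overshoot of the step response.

31%

Closed-loop characteristic equation: s² + 4.8s + 47.26 = 0, so ω_n = 6.875 rad/s and ζ = 4.8/(2·6.875) = 0.3491.
%OS = 100·exp(−πζ/√(1−ζ²)) = 100·exp(−π·0.3491/√0.8781) = 31%.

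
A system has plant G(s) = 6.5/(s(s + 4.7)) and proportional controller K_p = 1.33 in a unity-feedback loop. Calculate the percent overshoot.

1.53%

The closed-loop denominator s² + 4.7s + 8.645 gives ω_n = √8.645 = 2.94 and ζ = 4.7/(2ω_n) = 0.7993.
%OS = 100·exp(−πζ/√(1−ζ²)) = 100·exp(−π·0.7993/√0.3612) = 1.53%.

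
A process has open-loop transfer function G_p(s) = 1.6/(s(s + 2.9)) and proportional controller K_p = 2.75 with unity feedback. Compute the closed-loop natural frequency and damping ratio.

1 + K_p·G_p(s) = 0 gives s² + 2.9s + 4.4 = 0.
Matching s² + 2ζω_n s + ω_n²: ω_n = √4.4 = 2.098 rad/s and 2ζω_n = 2.9, so ζ = 2.9/(2·2.098) = 0.691.

ω_n = 2.1 rad/s, ζ = 0.691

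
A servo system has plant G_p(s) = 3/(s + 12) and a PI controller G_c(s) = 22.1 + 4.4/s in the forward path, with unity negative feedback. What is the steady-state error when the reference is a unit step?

The open loop G_c(s)G_p(s) has a pole at the origin (type 1), so the static position error constant is infinite and e_ss = 1/(1+∞) = 0.

0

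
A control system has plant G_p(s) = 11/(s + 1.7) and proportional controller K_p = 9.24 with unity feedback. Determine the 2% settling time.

T_s ≈ 0.0387 s

Closed-loop transfer function: T(s) = K_p·G_p(s)/(1 + K_p·G_p(s)) = 101.6/(s + 1.7 + 101.6) = 101.6/(s + 103.3).
Time constant τ = 1/103.3 = 0.009677 s, so the 2% settling time is about 4τ = 0.0387 s.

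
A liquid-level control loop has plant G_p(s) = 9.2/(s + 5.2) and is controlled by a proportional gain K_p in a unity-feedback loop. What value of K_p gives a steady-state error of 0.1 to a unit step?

K_p = 5.09

Steady-state error for a unit step on this type-0 loop is 1/(1 + K_p·G_p(0)).
G_p(0) = 1.769. Require 1/(1 + K_p·1.769) = 0.1, so 1 + 1.769·K_p = 10.
K_p = (10 − 1)/1.769 = 5.09.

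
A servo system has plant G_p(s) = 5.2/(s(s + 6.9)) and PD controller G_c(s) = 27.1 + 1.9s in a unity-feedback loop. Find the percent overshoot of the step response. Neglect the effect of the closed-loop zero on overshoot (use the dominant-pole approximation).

4.33%

Forward path: (27.1 + 1.9s)·5.2/(s(s+6.9)). The closed-loop characteristic equation is s² + (6.9 + 5.2·1.9)s + 5.2·27.1 = 0.
That is s² + 16.78s + 140.9 = 0, so ω_n = 11.87 rad/s and ζ = 16.78/(2·11.87) = 0.7068.
%OS = 100·exp(−πζ/√(1−ζ²)) = 4.33%.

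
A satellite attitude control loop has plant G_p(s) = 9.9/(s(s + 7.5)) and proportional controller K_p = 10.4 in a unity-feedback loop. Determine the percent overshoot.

Closed-loop characteristic equation: s² + 7.5s + 103 = 0, so ω_n = 10.15 rad/s and ζ = 7.5/(2·10.15) = 0.3696.
%OS = 100·exp(−πζ/√(1−ζ²)) = 100·exp(−π·0.3696/√0.8634) = 28.7%.

28.7%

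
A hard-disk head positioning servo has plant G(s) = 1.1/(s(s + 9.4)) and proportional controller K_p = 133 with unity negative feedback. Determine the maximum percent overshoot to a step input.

The closed-loop denominator s² + 9.4s + 146.3 gives ω_n = √146.3 = 12.1 and ζ = 9.4/(2ω_n) = 0.3886.
%OS = 100·exp(−πζ/√(1−ζ²)) = 100·exp(−π·0.3886/√0.849) = 26.6%.

26.6%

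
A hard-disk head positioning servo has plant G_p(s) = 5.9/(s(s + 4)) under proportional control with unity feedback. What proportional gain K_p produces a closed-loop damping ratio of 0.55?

K_p = 2.24

Closed-loop characteristic equation: s² + 4s + K_p·5.9 = 0.
So ω_n = √(5.9K_p) and 2ζω_n = 4, giving ζ = 4/(2√(5.9K_p)).
Setting ζ = 0.55: √(5.9K_p) = 4/(2·0.55) = 3.636, so K_p = 13.22/5.9 = 2.24.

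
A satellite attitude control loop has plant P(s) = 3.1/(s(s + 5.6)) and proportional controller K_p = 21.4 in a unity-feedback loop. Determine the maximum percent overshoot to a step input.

31.7%

The closed-loop denominator s² + 5.6s + 66.34 gives ω_n = √66.34 = 8.145 and ζ = 5.6/(2ω_n) = 0.3438.
%OS = 100·exp(−πζ/√(1−ζ²)) = 100·exp(−π·0.3438/√0.8818) = 31.7%.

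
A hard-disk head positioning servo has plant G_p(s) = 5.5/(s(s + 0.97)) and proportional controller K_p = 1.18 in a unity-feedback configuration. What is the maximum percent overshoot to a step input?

Closed-loop characteristic equation: s² + 0.97s + 6.49 = 0, so ω_n = 2.548 rad/s and ζ = 0.97/(2·2.548) = 0.1904.
%OS = 100·exp(−πζ/√(1−ζ²)) = 100·exp(−π·0.1904/√0.9638) = 54.4%.

54.4%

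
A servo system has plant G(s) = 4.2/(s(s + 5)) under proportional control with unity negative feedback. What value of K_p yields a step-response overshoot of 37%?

K_p = 16.3

From %OS = 100·exp(−πζ/√(1−ζ²)) = 37%, ζ = −ln(0.37)/√(π²+ln²(0.37)) = 0.3017.
Characteristic equation s² + 5s + 4.2K_p = 0 gives ζ = 5/(2√(4.2K_p)).
Setting ζ = 0.3017: √(4.2K_p) = 5/(2·0.3017) = 8.286, so K_p = 68.65/4.2 = 16.3.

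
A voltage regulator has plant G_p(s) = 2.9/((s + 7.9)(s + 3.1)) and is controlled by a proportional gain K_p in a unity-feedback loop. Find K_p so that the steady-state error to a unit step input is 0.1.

K_p = 76

The loop is type 0, so e_ss(step) = 1/(1 + K_pos) with K_pos = K_p·G_p(0).
G_p(0) = 0.1184. Require 1/(1 + K_p·0.1184) = 0.1, so 1 + 0.1184·K_p = 10.
K_p = (10 − 1)/0.1184 = 76.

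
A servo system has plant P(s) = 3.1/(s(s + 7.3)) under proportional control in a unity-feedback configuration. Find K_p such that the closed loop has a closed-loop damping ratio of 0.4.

Closed-loop characteristic equation: s² + 7.3s + K_p·3.1 = 0.
So ω_n = √(3.1K_p) and 2ζω_n = 7.3, giving ζ = 7.3/(2√(3.1K_p)).
Setting ζ = 0.4: √(3.1K_p) = 7.3/(2·0.4) = 9.125, so K_p = 83.27/3.1 = 26.9.

K_p = 26.9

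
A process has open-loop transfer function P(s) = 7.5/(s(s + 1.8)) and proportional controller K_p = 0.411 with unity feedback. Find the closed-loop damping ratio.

ζ = 0.513

With unity feedback the closed-loop characteristic equation is s² + 1.8s + 0.411·7.5 = s² + 1.8s + 3.083 = 0.
Matching s² + 2ζω_n s + ω_n²: ω_n = √3.083 = 1.756 rad/s and 2ζω_n = 1.8, so ζ = 1.8/(2·1.756) = 0.513.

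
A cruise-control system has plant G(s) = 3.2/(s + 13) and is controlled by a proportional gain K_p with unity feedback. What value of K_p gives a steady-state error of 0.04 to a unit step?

Steady-state error for a unit step on this type-0 loop is 1/(1 + K_p·G(0)).
G(0) = 0.2462. Require 1/(1 + K_p·0.2462) = 0.04, so 1 + 0.2462·K_p = 25.
K_p = (25 − 1)/0.2462 = 97.5.

K_p = 97.5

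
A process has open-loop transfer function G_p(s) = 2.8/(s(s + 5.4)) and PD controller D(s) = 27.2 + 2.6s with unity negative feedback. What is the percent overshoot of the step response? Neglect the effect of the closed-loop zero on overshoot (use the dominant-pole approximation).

3.61%

Forward path: (27.2 + 2.6s)·2.8/(s(s+5.4)). The closed-loop characteristic equation is s² + (5.4 + 2.8·2.6)s + 2.8·27.2 = 0.
That is s² + 12.68s + 76.16 = 0, so ω_n = 8.727 rad/s and ζ = 12.68/(2·8.727) = 0.7265.
%OS = 100·exp(−πζ/√(1−ζ²)) = 3.61%.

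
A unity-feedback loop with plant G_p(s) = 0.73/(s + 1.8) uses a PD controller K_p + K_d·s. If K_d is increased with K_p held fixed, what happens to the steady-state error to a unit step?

K_d affects only the transient (the s-coefficient); the DC loop gain, and hence e_ss, depends only on K_p.

unchanged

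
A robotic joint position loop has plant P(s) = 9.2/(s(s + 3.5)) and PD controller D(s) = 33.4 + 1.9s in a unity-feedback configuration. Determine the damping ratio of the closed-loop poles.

Forward path: (33.4 + 1.9s)·9.2/(s(s+3.5)). The closed-loop characteristic equation is s² + (3.5 + 9.2·1.9)s + 9.2·33.4 = 0.
That is s² + 20.98s + 307.3 = 0, so ω_n = 17.53 rad/s and ζ = 20.98/(2·17.53) = 0.5984.

ζ = 0.598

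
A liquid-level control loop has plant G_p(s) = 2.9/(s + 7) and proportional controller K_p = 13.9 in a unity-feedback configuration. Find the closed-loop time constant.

Closed-loop transfer function: T(s) = K_p·G_p(s)/(1 + K_p·G_p(s)) = 40.31/(s + 7 + 40.31) = 40.31/(s + 47.31).
Time constant τ = 1/47.31 = 0.0211 s.

τ = 0.0211 s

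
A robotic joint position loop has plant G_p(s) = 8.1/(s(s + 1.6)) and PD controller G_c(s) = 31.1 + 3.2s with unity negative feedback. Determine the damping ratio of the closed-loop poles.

ζ = 0.867

Forward path: (31.1 + 3.2s)·8.1/(s(s+1.6)). The closed-loop characteristic equation is s² + (1.6 + 8.1·3.2)s + 8.1·31.1 = 0.
That is s² + 27.52s + 251.9 = 0, so ω_n = 15.87 rad/s and ζ = 27.52/(2·15.87) = 0.867.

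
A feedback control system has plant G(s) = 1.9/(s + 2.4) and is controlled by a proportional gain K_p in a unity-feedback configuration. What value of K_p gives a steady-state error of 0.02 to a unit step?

Steady-state error for a unit step on this type-0 loop is 1/(1 + K_p·G(0)).
G(0) = 0.7917. Require 1/(1 + K_p·0.7917) = 0.02, so 1 + 0.7917·K_p = 50.
K_p = (50 − 1)/0.7917 = 61.9.

K_p = 61.9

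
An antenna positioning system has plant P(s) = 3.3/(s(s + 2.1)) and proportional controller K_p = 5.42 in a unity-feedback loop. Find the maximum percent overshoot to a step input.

From 1 + K_pP(s) = 0: s² + 2.1s + 17.89 = 0 ⇒ ω_n = 4.229, ζ = 0.2483.
%OS = 100·exp(−πζ/√(1−ζ²)) = 100·exp(−π·0.2483/√0.9384) = 44.7%.

44.7%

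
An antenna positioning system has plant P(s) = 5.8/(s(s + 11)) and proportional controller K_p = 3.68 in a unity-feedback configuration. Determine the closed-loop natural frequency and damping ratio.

1 + K_p·P(s) = 0 gives s² + 11s + 21.34 = 0.
Matching s² + 2ζω_n s + ω_n²: ω_n = √21.34 = 4.62 rad/s and 2ζω_n = 11, so ζ = 11/(2·4.62) = 1.19.

ω_n = 4.62 rad/s, ζ = 1.19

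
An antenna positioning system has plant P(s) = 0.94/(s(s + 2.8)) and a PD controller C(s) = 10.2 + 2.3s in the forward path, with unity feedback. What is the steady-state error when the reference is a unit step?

The open loop C(s)P(s) has a pole at the origin (type 1), so the static position error constant is infinite and e_ss = 1/(1+∞) = 0.

0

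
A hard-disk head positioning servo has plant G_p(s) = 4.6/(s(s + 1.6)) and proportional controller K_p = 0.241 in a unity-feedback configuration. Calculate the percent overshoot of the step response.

2.54%

From 1 + K_pG_p(s) = 0: s² + 1.6s + 1.109 = 0 ⇒ ω_n = 1.053, ζ = 0.7598.
%OS = 100·exp(−πζ/√(1−ζ²)) = 100·exp(−π·0.7598/√0.4227) = 2.54%.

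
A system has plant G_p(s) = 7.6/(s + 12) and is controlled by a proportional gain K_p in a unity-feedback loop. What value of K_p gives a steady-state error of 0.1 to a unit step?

For a type-0 loop with proportional control, e_ss = 1/(1 + K_p·G_p(0)).
G_p(0) = 0.6333. Require 1/(1 + K_p·0.6333) = 0.1, so 1 + 0.6333·K_p = 10.
K_p = (10 − 1)/0.6333 = 14.2.

K_p = 14.2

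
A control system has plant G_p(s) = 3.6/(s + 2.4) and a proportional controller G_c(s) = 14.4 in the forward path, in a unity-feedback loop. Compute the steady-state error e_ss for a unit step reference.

The loop is type 0. Static position error constant K_pos = G_c(0)·G_p(0) = 14.4·1.5 = 21.6.
Steady-state error to a unit step: e_ss = 1/(1+K_pos) = 1/22.6 = 0.0442.

0.0442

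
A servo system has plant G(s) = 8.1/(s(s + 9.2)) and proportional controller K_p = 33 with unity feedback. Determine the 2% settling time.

From 1 + K_pG(s) = 0: s² + 9.2s + 267.3 = 0 ⇒ ω_n = 16.35, ζ = 0.2814.
2% settling time T_s ≈ 4/(ζω_n) = 4/4.6 = 0.87 s.

T_s ≈ 0.87 s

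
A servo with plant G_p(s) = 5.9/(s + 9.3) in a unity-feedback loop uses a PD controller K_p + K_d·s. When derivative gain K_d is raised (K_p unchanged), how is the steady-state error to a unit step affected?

At s = 0 the derivative term contributes nothing: C(0) = K_p regardless of K_d, so K_pos = K_p·G_p(0) and e_ss are unchanged.

unchanged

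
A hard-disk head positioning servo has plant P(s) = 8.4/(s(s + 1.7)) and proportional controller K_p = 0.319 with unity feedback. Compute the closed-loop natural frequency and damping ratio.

The closed-loop denominator is s(s+1.7) + 0.319·8.4 = s² + 1.7s + 2.68.
Matching s² + 2ζω_n s + ω_n²: ω_n = √2.68 = 1.637 rad/s and 2ζω_n = 1.7, so ζ = 1.7/(2·1.637) = 0.519.

ω_n = 1.64 rad/s, ζ = 0.519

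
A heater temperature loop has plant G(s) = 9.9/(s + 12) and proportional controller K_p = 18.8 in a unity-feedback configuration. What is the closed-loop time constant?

Closed-loop transfer function: T(s) = K_p·G(s)/(1 + K_p·G(s)) = 186.1/(s + 12 + 186.1) = 186.1/(s + 198.1).
Time constant τ = 1/198.1 = 0.00505 s.

τ = 0.00505 s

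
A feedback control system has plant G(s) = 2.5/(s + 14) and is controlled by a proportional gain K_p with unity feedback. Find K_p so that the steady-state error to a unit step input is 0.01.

The loop is type 0, so e_ss(step) = 1/(1 + K_pos) with K_pos = K_p·G(0).
G(0) = 0.1786. Require 1/(1 + K_p·0.1786) = 0.01, so 1 + 0.1786·K_p = 100.
K_p = (100 − 1)/0.1786 = 554.

K_p = 554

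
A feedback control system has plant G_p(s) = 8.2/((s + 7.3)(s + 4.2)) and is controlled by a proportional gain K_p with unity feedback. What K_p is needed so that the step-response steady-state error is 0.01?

For a type-0 loop with proportional control, e_ss = 1/(1 + K_p·G_p(0)).
G_p(0) = 0.2674. Require 1/(1 + K_p·0.2674) = 0.01, so 1 + 0.2674·K_p = 100.
K_p = (100 − 1)/0.2674 = 370.

K_p = 370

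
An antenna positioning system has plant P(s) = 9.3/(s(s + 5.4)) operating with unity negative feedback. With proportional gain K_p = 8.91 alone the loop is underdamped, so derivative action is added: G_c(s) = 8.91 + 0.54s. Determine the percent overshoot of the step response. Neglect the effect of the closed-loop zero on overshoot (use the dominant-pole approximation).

11.2%

Forward path: (8.91 + 0.54s)·9.3/(s(s+5.4)). The closed-loop characteristic equation is s² + (5.4 + 9.3·0.54)s + 9.3·8.91 = 0.
That is s² + 10.42s + 82.86 = 0, so ω_n = 9.103 rad/s and ζ = 10.42/(2·9.103) = 0.5725.
%OS = 100·exp(−πζ/√(1−ζ²)) = 11.2%.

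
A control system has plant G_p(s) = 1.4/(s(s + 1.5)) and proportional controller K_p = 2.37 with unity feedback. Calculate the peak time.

From 1 + K_pG_p(s) = 0: s² + 1.5s + 3.318 = 0 ⇒ ω_n = 1.822, ζ = 0.4117.
Damped frequency ω_d = ω_n√(1−ζ²) = 1.66 rad/s, so peak time T_p = π/ω_d = 1.89 s.

T_p = 1.89 s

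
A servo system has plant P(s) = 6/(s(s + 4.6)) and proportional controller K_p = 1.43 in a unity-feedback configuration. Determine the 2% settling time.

T_s ≈ 1.74 s

From 1 + K_pP(s) = 0: s² + 4.6s + 8.58 = 0 ⇒ ω_n = 2.929, ζ = 0.7852.
2% settling time T_s ≈ 4/(ζω_n) = 4/2.3 = 1.74 s.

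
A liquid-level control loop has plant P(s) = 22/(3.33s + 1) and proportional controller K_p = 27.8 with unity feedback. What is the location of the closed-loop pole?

Closed loop: T(s) = K_p·P/(1+K_p·P) = 611.6/(3.33s + 1 + 611.6), with pole at s = −(1 + 611.6)/3.33 = −184.

s = -184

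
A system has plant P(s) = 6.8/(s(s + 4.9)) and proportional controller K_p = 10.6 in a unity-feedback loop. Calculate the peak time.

From 1 + K_pP(s) = 0: s² + 4.9s + 72.08 = 0 ⇒ ω_n = 8.49, ζ = 0.2886.
Damped frequency ω_d = ω_n√(1−ζ²) = 8.129 rad/s, so peak time T_p = π/ω_d = 0.386 s.

T_p = 0.386 s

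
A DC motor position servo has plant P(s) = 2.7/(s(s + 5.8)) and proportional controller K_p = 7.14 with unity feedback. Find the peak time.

T_p = 0.953 s

Closed-loop characteristic equation: s² + 5.8s + 19.28 = 0, so ω_n = 4.391 rad/s and ζ = 5.8/(2·4.391) = 0.6605.
Damped frequency ω_d = ω_n√(1−ζ²) = 3.297 rad/s, so peak time T_p = π/ω_d = 0.953 s.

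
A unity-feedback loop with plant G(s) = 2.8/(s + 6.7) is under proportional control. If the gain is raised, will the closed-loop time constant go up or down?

Closed-loop pole is at s = −(6.7+K_p·2.8); larger K_p moves it further left, so τ = 1/(6.7+K_p·2.8) decreases.

decrease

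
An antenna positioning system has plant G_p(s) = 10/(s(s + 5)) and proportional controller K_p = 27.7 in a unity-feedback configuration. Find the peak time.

Closed-loop characteristic equation: s² + 5s + 277 = 0, so ω_n = 16.64 rad/s and ζ = 5/(2·16.64) = 0.1502.
Damped frequency ω_d = ω_n√(1−ζ²) = 16.45 rad/s, so peak time T_p = π/ω_d = 0.191 s.

T_p = 0.191 s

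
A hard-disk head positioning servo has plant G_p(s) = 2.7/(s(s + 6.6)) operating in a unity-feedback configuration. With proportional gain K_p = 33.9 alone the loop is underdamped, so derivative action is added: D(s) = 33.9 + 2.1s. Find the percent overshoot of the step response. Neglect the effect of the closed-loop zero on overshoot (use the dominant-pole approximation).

7.24%

Forward path: (33.9 + 2.1s)·2.7/(s(s+6.6)). The closed-loop characteristic equation is s² + (6.6 + 2.7·2.1)s + 2.7·33.9 = 0.
That is s² + 12.27s + 91.53 = 0, so ω_n = 9.567 rad/s and ζ = 12.27/(2·9.567) = 0.6413.
%OS = 100·exp(−πζ/√(1−ζ²)) = 7.24%.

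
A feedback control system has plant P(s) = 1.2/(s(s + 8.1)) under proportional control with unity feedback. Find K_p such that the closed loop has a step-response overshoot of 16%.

K_p = 53.8

From %OS = 100·exp(−πζ/√(1−ζ²)) = 16%, ζ = −ln(0.16)/√(π²+ln²(0.16)) = 0.5039.
Characteristic equation s² + 8.1s + 1.2K_p = 0 gives ζ = 8.1/(2√(1.2K_p)).
Setting ζ = 0.5039: √(1.2K_p) = 8.1/(2·0.5039) = 8.038, so K_p = 64.61/1.2 = 53.8.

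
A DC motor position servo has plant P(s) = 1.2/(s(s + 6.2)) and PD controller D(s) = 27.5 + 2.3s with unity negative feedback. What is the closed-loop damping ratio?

Forward path: (27.5 + 2.3s)·1.2/(s(s+6.2)). The closed-loop characteristic equation is s² + (6.2 + 1.2·2.3)s + 1.2·27.5 = 0.
That is s² + 8.96s + 33 = 0, so ω_n = 5.745 rad/s and ζ = 8.96/(2·5.745) = 0.7799.

ζ = 0.78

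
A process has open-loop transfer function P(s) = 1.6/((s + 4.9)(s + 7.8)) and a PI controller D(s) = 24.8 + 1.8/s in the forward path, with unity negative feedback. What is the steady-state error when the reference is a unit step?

0

The open loop D(s)P(s) has a pole at the origin (type 1), so the static position error constant is infinite and e_ss = 1/(1+∞) = 0.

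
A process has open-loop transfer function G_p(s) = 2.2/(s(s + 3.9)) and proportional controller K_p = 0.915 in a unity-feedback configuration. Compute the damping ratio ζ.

ζ = 1.37

The closed-loop denominator is s(s+3.9) + 0.915·2.2 = s² + 3.9s + 2.013.
So ω_n² = 2.013 ⇒ ω_n = 1.419 rad/s, and ζ = 3.9/(2ω_n) = 1.37.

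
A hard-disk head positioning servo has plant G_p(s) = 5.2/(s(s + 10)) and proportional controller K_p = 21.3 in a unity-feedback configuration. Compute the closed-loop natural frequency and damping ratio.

The closed-loop denominator is s(s+10) + 21.3·5.2 = s² + 10s + 110.8.
Matching s² + 2ζω_n s + ω_n²: ω_n = √110.8 = 10.52 rad/s and 2ζω_n = 10, so ζ = 10/(2·10.52) = 0.475.

ω_n = 10.5 rad/s, ζ = 0.475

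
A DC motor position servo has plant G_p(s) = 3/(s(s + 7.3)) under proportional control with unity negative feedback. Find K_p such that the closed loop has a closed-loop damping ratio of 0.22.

K_p = 91.8

Closed-loop characteristic equation: s² + 7.3s + K_p·3 = 0.
So ω_n = √(3K_p) and 2ζω_n = 7.3, giving ζ = 7.3/(2√(3K_p)).
Setting ζ = 0.22: √(3K_p) = 7.3/(2·0.22) = 16.59, so K_p = 275.3/3 = 91.8.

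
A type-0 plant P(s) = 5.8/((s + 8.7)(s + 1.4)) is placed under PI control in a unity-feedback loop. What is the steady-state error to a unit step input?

0

The PI controller's integrator makes the forward path type 1, so e_ss to a step is zero.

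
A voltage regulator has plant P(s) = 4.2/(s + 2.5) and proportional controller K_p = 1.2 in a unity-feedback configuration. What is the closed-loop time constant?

Closed-loop transfer function: T(s) = K_p·P(s)/(1 + K_p·P(s)) = 5.04/(s + 2.5 + 5.04) = 5.04/(s + 7.54).
Time constant τ = 1/7.54 = 0.133 s.

τ = 0.133 s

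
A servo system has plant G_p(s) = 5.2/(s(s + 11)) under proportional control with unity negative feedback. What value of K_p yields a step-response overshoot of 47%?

From %OS = 100·exp(−πζ/√(1−ζ²)) = 47%, ζ = −ln(0.47)/√(π²+ln²(0.47)) = 0.2337.
Characteristic equation s² + 11s + 5.2K_p = 0 gives ζ = 11/(2√(5.2K_p)).
Setting ζ = 0.2337: √(5.2K_p) = 11/(2·0.2337) = 23.54, so K_p = 554/5.2 = 107.

K_p = 107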